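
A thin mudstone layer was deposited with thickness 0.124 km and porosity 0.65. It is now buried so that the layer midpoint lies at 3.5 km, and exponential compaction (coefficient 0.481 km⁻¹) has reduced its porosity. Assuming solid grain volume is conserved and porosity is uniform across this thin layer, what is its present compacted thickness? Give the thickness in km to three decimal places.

Porosity at 3.5 km: n = 0.65·exp(−0.481×3.5) = 0.1207
Solid-volume conservation: h(1−n) = h₀(1−n₀) ⇒ h = h₀·(1−n₀)/(1−n)
h = 0.124 × (1 − 0.65)/(1 − 0.1207) = 0.124 × 0.3981 = 0.0494 km

0.049 km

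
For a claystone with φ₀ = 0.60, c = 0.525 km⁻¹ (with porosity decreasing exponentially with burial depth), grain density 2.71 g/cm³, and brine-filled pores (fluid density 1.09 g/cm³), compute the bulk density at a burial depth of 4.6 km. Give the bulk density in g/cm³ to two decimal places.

2.62 g/cm³

Porosity at depth: φ = 0.6·exp(−0.525×4.6) = 0.6×0.0894 = 0.0536
Bulk density: ρ_b = (1−φ)ρ_g + φ·ρ_f = 0.9464×2.71 + 0.0536×1.09
       = 2.565 + 0.058 = 2.623 g/cm³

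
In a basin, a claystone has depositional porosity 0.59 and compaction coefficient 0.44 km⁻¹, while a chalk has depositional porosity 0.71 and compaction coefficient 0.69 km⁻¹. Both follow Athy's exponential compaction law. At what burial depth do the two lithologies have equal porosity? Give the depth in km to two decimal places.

0.74 km

Set phi₀ₐ e^(−βₐz) = phi₀ᵦ e^(−βᵦz) ⇒ ln(phi₀ₐ/phi₀ᵦ) = (βₐ − βᵦ)·z
z = ln(0.59/0.71) / (0.44 − 0.69) = -0.1851 / -0.25 = 0.741 km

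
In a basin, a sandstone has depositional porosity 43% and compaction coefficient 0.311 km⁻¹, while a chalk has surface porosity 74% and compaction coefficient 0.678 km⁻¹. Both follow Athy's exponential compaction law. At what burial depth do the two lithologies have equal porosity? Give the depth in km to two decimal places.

1.48 km

Set phi₀ₐ e^(−βₐZ) = phi₀ᵦ e^(−βᵦZ) ⇒ ln(phi₀ₐ/phi₀ᵦ) = (βₐ − βᵦ)·Z
Z = ln(0.43/0.74) / (0.311 − 0.678) = -0.5429 / -0.367 = 1.479 km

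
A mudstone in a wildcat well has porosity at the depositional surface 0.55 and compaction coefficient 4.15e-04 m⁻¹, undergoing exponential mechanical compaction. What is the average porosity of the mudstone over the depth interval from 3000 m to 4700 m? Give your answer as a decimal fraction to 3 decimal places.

Working in km (1 km = 1000 m; c in km⁻¹ = c in m⁻¹ × 1000):
⟨φ⟩ = (1/(d₂−d₁)) ∫ φ₀ e^(−cd) dd = φ₀·(e^(−c·d₁) − e^(−c·d₂)) / (c·(d₂−d₁))
e^(−0.415×3) = 0.2879; e^(−0.415×4.7) = 0.1422
⟨φ⟩ = 0.55 × (0.2879 − 0.1422) / (0.415 × 1.7) = 0.55 × 0.2066 = 0.1136

0.114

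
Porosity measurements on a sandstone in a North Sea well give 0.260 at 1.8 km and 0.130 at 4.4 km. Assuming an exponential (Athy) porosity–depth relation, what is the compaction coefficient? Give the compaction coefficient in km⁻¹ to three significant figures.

Athy: φ(z) = φ₀ e^(−cz) ⇒ φ₁/φ₂ = e^{c(z₂−z₁)} ⇒ c = ln(φ₁/φ₂)/(z₂−z₁)
c = ln(0.26/0.13) / (4.4 − 1.8) = ln(2) / 2.6 = 0.6931 / 2.6 = 0.2666 km⁻¹

0.267 km⁻¹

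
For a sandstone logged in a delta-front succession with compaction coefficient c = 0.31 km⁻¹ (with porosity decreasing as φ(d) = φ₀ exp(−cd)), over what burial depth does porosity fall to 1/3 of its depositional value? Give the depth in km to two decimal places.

φ/φ₀ = 1/3 ⇒ exp(−c·d) = 1/3 ⇒ d = ln(3) / c
d = 1.0986 / 0.31 = 3.544 km

3.54 km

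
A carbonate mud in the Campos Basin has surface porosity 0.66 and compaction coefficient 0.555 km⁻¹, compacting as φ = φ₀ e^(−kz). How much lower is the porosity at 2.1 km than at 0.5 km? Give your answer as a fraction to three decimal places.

φ(0.5) = 0.66·e^(−0.555×0.5) = 0.5001
φ(2.1) = 0.66·e^(−0.555×2.1) = 0.2058
Δφ = 0.5001 − 0.2058 = 0.2943

0.294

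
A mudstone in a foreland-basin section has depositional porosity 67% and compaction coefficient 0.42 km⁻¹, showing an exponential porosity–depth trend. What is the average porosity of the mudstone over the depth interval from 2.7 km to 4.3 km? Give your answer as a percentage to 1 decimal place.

15.7%

⟨phi⟩ = (1/(Z₂−Z₁)) ∫ phi₀ e^(−cZ) dZ = phi₀·(e^(−c·Z₁) − e^(−c·Z₂)) / (c·(Z₂−Z₁))
e^(−0.42×2.7) = 0.3217; e^(−0.42×4.3) = 0.1643
⟨phi⟩ = 0.67 × (0.3217 − 0.1643) / (0.42 × 1.6) = 0.67 × 0.2343 = 0.1570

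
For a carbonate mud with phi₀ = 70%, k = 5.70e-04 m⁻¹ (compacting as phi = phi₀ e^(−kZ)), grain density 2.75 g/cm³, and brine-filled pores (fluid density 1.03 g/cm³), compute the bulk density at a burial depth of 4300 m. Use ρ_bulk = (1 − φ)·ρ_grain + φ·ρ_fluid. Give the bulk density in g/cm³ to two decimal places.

Working in km (1 km = 1000 m; k in km⁻¹ = k in m⁻¹ × 1000):
Porosity at depth: phi = 0.7·exp(−0.57×4.3) = 0.7×0.0862 = 0.0603
Bulk density: ρ_b = (1−phi)ρ_g + phi·ρ_f = 0.9397×2.75 + 0.0603×1.03
       = 2.584 + 0.062 = 2.646 g/cm³

2.65 g/cm³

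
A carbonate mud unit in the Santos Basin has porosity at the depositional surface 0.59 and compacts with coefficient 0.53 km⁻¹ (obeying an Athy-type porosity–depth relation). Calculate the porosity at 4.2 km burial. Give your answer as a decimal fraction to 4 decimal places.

0.0637

n = n₀·exp(−c·z) = 0.59 × exp(−0.53 × 4.2) = 0.59 × exp(−2.226)
  = 0.59 × 0.1080 = 0.0637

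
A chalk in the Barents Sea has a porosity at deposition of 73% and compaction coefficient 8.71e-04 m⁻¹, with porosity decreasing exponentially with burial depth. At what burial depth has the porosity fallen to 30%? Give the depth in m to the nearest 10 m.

Working in km (1 km = 1000 m; k in km⁻¹ = k in m⁻¹ × 1000):
Invert Athy's law: d = ln(n₀/n) / k
d = ln(0.73/0.3) / 0.871 = ln(2.433) / 0.871 = 0.8893 / 0.871 = 1.021 km

1020 m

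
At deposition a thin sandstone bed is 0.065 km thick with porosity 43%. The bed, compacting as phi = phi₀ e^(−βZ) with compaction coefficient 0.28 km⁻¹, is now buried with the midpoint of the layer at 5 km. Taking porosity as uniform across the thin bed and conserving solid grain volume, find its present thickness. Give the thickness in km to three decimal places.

Porosity at 5 km: phi = 0.43·exp(−0.28×5) = 0.1060
Solid-volume conservation: h(1−phi) = h₀(1−phi₀) ⇒ h = h₀·(1−phi₀)/(1−phi)
h = 0.065 × (1 − 0.43)/(1 − 0.1060) = 0.065 × 0.6376 = 0.0414 km

0.041 km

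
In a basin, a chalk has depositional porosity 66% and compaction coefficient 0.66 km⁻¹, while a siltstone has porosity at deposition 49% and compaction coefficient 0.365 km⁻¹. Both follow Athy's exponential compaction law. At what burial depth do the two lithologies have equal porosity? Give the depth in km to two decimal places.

1.01 km

Set phi₀ₐ e^(−kₐd) = phi₀ᵦ e^(−kᵦd) ⇒ ln(phi₀ₐ/phi₀ᵦ) = (kₐ − kᵦ)·d
d = ln(0.66/0.49) / (0.66 − 0.365) = 0.2978 / 0.295 = 1.010 km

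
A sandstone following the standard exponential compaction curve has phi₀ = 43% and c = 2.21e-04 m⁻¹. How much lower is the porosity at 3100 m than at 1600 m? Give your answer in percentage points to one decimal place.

8.5 percentage points

Working in km (1 km = 1000 m; c in km⁻¹ = c in m⁻¹ × 1000):
phi(1.6) = 0.43·e^(−0.221×1.6) = 0.3019
phi(3.1) = 0.43·e^(−0.221×3.1) = 0.2167
Δphi = 0.3019 − 0.2167 = 0.0852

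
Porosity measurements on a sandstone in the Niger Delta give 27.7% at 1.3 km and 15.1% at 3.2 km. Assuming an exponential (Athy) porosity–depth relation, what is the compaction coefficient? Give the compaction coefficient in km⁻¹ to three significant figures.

Athy: phi(d) = phi₀ e^(−βd) ⇒ phi₁/phi₂ = e^{β(d₂−d₁)} ⇒ β = ln(phi₁/phi₂)/(d₂−d₁)
β = ln(0.277/0.151) / (3.2 − 1.3) = ln(1.834) / 1.9 = 0.6067 / 1.9 = 0.3193 km⁻¹

0.319 km⁻¹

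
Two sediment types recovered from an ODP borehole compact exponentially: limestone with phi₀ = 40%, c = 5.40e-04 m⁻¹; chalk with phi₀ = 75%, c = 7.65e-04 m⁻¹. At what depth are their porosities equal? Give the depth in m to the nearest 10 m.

2790 m

Working in km (1 km = 1000 m; c in km⁻¹ = c in m⁻¹ × 1000):
Set phi₀ₐ e^(−cₐZ) = phi₀ᵦ e^(−cᵦZ) ⇒ ln(phi₀ₐ/phi₀ᵦ) = (cₐ − cᵦ)·Z
Z = ln(0.4/0.75) / (0.54 − 0.765) = -0.6286 / -0.225 = 2.794 km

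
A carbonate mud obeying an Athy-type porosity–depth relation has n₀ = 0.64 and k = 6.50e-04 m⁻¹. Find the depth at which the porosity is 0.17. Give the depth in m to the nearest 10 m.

Working in km (1 km = 1000 m; k in km⁻¹ = k in m⁻¹ × 1000):
Invert Athy's law: Z = ln(n₀/n) / k
Z = ln(0.64/0.17) / 0.65 = ln(3.765) / 0.65 = 1.3257 / 0.65 = 2.039 km

2040 m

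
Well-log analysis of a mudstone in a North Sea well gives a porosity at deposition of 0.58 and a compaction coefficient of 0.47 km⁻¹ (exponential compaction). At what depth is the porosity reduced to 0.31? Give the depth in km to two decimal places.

1.33 km

Invert Athy's law: Z = ln(phi₀/phi) / c
Z = ln(0.58/0.31) / 0.47 = ln(1.871) / 0.47 = 0.6265 / 0.47 = 1.333 km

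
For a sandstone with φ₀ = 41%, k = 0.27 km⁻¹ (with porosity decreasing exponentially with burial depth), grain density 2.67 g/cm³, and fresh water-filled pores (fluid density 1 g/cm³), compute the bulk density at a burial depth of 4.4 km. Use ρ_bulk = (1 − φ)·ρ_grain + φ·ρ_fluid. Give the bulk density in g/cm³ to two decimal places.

Porosity at depth: φ = 0.41·exp(−0.27×4.4) = 0.41×0.3048 = 0.1250
Bulk density: ρ_b = (1−φ)ρ_g + φ·ρ_f = 0.8750×2.67 + 0.1250×1
       = 2.336 + 0.125 = 2.461 g/cm³

2.46 g/cm³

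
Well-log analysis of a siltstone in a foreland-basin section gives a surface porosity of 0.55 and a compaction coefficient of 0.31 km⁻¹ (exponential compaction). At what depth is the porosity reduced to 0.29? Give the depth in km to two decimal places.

Invert Athy's law: d = ln(n₀/n) / β
d = ln(0.55/0.29) / 0.31 = ln(1.897) / 0.31 = 0.6400 / 0.31 = 2.065 km

2.06 km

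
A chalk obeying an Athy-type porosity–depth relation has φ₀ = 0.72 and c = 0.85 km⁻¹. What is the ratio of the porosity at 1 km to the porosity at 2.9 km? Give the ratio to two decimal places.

φ(d₁)/φ(d₂) = e^(−c·d₁)/e^(−c·d₂) = e^{c(d₂−d₁)}
= exp(0.85 × 1.9) = exp(1.615) = 5.0279

5.03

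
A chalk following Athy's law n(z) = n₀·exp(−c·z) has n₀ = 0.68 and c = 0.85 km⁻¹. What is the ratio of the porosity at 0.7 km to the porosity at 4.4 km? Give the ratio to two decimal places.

23.22

n(z₁)/n(z₂) = e^(−c·z₁)/e^(−c·z₂) = e^{c(z₂−z₁)}
= exp(0.85 × 3.7) = exp(3.145) = 23.2197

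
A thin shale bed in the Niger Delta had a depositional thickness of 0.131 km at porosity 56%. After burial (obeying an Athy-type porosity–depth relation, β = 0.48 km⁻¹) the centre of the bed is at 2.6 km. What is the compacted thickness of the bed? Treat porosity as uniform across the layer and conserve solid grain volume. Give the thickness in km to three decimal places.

0.069 km

Porosity at 2.6 km: phi = 0.56·exp(−0.48×2.6) = 0.1608
Solid-volume conservation: h(1−phi) = h₀(1−phi₀) ⇒ h = h₀·(1−phi₀)/(1−phi)
h = 0.131 × (1 − 0.56)/(1 − 0.1608) = 0.131 × 0.5243 = 0.0687 km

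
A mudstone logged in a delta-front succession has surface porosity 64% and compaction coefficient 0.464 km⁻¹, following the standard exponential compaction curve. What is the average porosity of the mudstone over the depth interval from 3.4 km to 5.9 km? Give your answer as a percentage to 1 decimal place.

⟨n⟩ = (1/(d₂−d₁)) ∫ n₀ e^(−cd) dd = n₀·(e^(−c·d₁) − e^(−c·d₂)) / (c·(d₂−d₁))
e^(−0.464×3.4) = 0.2065; e^(−0.464×5.9) = 0.0647
⟨n⟩ = 0.64 × (0.2065 − 0.0647) / (0.464 × 2.5) = 0.64 × 0.1222 = 0.0782

7.8%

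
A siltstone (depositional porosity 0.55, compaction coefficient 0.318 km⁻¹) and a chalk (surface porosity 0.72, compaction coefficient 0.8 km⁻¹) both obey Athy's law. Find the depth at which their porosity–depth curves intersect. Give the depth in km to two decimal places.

0.56 km

Set phi₀ₐ e^(−βₐz) = phi₀ᵦ e^(−βᵦz) ⇒ ln(phi₀ₐ/phi₀ᵦ) = (βₐ − βᵦ)·z
z = ln(0.55/0.72) / (0.318 − 0.8) = -0.2693 / -0.482 = 0.559 km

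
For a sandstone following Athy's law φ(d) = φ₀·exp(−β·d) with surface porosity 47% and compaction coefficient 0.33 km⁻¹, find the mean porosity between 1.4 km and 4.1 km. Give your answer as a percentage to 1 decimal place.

⟨φ⟩ = (1/(d₂−d₁)) ∫ φ₀ e^(−βd) dd = φ₀·(e^(−β·d₁) − e^(−β·d₂)) / (β·(d₂−d₁))
e^(−0.33×1.4) = 0.6300; e^(−0.33×4.1) = 0.2585
⟨φ⟩ = 0.47 × (0.6300 − 0.2585) / (0.33 × 2.7) = 0.47 × 0.4170 = 0.1960

19.6%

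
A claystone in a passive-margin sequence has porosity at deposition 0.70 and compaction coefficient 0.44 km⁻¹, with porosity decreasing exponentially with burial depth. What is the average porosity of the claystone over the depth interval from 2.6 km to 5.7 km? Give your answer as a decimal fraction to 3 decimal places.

⟨phi⟩ = (1/(Z₂−Z₁)) ∫ phi₀ e^(−cZ) dZ = phi₀·(e^(−c·Z₁) − e^(−c·Z₂)) / (c·(Z₂−Z₁))
e^(−0.44×2.6) = 0.3185; e^(−0.44×5.7) = 0.0814
⟨phi⟩ = 0.7 × (0.3185 − 0.0814) / (0.44 × 3.1) = 0.7 × 0.1738 = 0.1217

0.122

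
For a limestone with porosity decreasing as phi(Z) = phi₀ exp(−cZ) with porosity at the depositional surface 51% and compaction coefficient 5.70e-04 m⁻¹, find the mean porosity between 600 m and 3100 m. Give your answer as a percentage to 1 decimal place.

19.3%

Working in km (1 km = 1000 m; c in km⁻¹ = c in m⁻¹ × 1000):
⟨phi⟩ = (1/(Z₂−Z₁)) ∫ phi₀ e^(−cZ) dZ = phi₀·(e^(−c·Z₁) − e^(−c·Z₂)) / (c·(Z₂−Z₁))
e^(−0.57×0.6) = 0.7103; e^(−0.57×3.1) = 0.1708
⟨phi⟩ = 0.51 × (0.7103 − 0.1708) / (0.57 × 2.5) = 0.51 × 0.3786 = 0.1931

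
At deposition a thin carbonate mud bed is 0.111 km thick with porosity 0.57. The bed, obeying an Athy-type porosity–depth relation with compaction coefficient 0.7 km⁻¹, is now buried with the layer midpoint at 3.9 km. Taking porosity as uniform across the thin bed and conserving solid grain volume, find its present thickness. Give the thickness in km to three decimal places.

0.050 km

Porosity at 3.9 km: phi = 0.57·exp(−0.7×3.9) = 0.0372
Solid-volume conservation: h(1−phi) = h₀(1−phi₀) ⇒ h = h₀·(1−phi₀)/(1−phi)
h = 0.111 × (1 − 0.57)/(1 − 0.0372) = 0.111 × 0.4466 = 0.0496 km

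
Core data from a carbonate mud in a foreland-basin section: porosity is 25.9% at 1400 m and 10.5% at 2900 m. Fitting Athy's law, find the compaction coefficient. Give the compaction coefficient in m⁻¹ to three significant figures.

0.000602 m⁻¹

Working in km (1 km = 1000 m; c in km⁻¹ = c in m⁻¹ × 1000):
Athy: phi(Z) = phi₀ e^(−cZ) ⇒ phi₁/phi₂ = e^{c(Z₂−Z₁)} ⇒ c = ln(phi₁/phi₂)/(Z₂−Z₁)
c = ln(0.259/0.105) / (2.9 − 1.4) = ln(2.467) / 1.5 = 0.9029 / 1.5 = 0.6019 km⁻¹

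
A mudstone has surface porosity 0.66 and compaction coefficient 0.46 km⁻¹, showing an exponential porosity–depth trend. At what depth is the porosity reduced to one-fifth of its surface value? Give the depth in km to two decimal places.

φ/φ₀ = 1/5 ⇒ exp(−β·z) = 1/5 ⇒ z = ln(5) / β
z = 1.6094 / 0.46 = 3.499 km

3.50 km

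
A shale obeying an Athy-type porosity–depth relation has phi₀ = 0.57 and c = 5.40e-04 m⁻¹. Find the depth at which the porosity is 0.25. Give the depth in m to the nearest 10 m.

Working in km (1 km = 1000 m; c in km⁻¹ = c in m⁻¹ × 1000):
Invert Athy's law: d = ln(phi₀/phi) / c
d = ln(0.57/0.25) / 0.54 = ln(2.28) / 0.54 = 0.8242 / 0.54 = 1.526 km

1530 m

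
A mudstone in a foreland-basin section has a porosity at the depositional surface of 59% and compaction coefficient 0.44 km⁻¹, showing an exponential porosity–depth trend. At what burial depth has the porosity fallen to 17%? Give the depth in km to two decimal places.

Invert Athy's law: d = ln(φ₀/φ) / β
d = ln(0.59/0.17) / 0.44 = ln(3.471) / 0.44 = 1.2443 / 0.44 = 2.828 km

2.83 km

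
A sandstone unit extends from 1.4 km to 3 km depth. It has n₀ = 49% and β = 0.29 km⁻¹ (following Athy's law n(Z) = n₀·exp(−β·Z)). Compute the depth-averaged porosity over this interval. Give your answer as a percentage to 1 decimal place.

⟨n⟩ = (1/(Z₂−Z₁)) ∫ n₀ e^(−βZ) dZ = n₀·(e^(−β·Z₁) − e^(−β·Z₂)) / (β·(Z₂−Z₁))
e^(−0.29×1.4) = 0.6663; e^(−0.29×3) = 0.4190
⟨n⟩ = 0.49 × (0.6663 − 0.4190) / (0.29 × 1.6) = 0.49 × 0.5331 = 0.2612

26.1%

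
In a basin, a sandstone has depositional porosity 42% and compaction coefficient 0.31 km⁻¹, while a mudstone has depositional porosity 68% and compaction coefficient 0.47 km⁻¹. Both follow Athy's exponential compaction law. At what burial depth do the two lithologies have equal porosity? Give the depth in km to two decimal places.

Set phi₀ₐ e^(−kₐd) = phi₀ᵦ e^(−kᵦd) ⇒ ln(phi₀ₐ/phi₀ᵦ) = (kₐ − kᵦ)·d
d = ln(0.42/0.68) / (0.31 − 0.47) = -0.4818 / -0.16 = 3.011 km

3.01 km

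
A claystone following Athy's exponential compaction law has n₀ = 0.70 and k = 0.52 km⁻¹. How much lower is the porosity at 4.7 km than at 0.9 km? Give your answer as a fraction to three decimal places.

n(0.9) = 0.7·e^(−0.52×0.9) = 0.4384
n(4.7) = 0.7·e^(−0.52×4.7) = 0.0608
Δn = 0.4384 − 0.0608 = 0.3776

0.378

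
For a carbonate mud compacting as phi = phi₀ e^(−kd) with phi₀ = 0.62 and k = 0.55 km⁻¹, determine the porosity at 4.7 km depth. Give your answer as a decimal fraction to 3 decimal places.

0.047

phi = phi₀·exp(−k·d) = 0.62 × exp(−0.55 × 4.7) = 0.62 × exp(−2.585)
  = 0.62 × 0.0754 = 0.0467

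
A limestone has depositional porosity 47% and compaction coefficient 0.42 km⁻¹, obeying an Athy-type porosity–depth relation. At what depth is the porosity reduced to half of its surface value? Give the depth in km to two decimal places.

1.65 km

phi/phi₀ = 1/2 ⇒ exp(−k·Z) = 1/2 ⇒ Z = ln(2) / k
Z = 0.6931 / 0.42 = 1.650 km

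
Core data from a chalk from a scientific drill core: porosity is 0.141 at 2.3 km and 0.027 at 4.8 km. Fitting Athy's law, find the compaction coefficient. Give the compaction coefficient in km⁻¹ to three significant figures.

0.661 km⁻¹

Athy: n(z) = n₀ e^(−cz) ⇒ n₁/n₂ = e^{c(z₂−z₁)} ⇒ c = ln(n₁/n₂)/(z₂−z₁)
c = ln(0.141/0.027) / (4.8 − 2.3) = ln(5.222) / 2.5 = 1.6529 / 2.5 = 0.6612 km⁻¹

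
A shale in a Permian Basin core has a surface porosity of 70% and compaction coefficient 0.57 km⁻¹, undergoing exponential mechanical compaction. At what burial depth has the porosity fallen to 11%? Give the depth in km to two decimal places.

Invert Athy's law: z = ln(φ₀/φ) / c
z = ln(0.7/0.11) / 0.57 = ln(6.364) / 0.57 = 1.8506 / 0.57 = 3.247 km

3.25 km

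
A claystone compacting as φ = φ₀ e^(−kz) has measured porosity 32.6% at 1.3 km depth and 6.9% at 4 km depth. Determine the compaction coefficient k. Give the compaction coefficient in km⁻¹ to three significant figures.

0.575 km⁻¹

Athy: φ(z) = φ₀ e^(−kz) ⇒ φ₁/φ₂ = e^{k(z₂−z₁)} ⇒ k = ln(φ₁/φ₂)/(z₂−z₁)
k = ln(0.326/0.069) / (4 − 1.3) = ln(4.725) / 2.7 = 1.5528 / 2.7 = 0.5751 km⁻¹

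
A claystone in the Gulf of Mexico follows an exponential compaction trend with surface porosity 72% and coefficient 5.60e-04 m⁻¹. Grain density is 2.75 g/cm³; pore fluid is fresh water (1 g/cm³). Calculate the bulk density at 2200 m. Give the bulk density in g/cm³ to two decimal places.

2.38 g/cm³

Working in km (1 km = 1000 m; β in km⁻¹ = β in m⁻¹ × 1000):
Porosity at depth: φ = 0.72·exp(−0.56×2.2) = 0.72×0.2917 = 0.2100
Bulk density: ρ_b = (1−φ)ρ_g + φ·ρ_f = 0.7900×2.75 + 0.2100×1
       = 2.172 + 0.210 = 2.382 g/cm³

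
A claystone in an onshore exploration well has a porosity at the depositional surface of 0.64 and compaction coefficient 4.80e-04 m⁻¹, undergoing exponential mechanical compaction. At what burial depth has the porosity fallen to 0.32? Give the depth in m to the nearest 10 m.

1440 m

Working in km (1 km = 1000 m; k in km⁻¹ = k in m⁻¹ × 1000):
Invert Athy's law: d = ln(φ₀/φ) / k
d = ln(0.64/0.32) / 0.48 = ln(2) / 0.48 = 0.6931 / 0.48 = 1.444 km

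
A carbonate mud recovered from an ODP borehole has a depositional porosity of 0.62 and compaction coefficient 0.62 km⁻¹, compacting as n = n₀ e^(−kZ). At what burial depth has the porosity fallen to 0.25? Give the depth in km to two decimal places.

Invert Athy's law: Z = ln(n₀/n) / k
Z = ln(0.62/0.25) / 0.62 = ln(2.48) / 0.62 = 0.9083 / 0.62 = 1.465 km

1.46 km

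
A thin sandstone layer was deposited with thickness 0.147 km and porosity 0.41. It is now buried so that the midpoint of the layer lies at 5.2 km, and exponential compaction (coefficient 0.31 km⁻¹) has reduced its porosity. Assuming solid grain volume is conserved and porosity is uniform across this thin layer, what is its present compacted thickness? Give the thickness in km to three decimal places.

0.094 km

Porosity at 5.2 km: n = 0.41·exp(−0.31×5.2) = 0.0818
Solid-volume conservation: h(1−n) = h₀(1−n₀) ⇒ h = h₀·(1−n₀)/(1−n)
h = 0.147 × (1 − 0.41)/(1 − 0.0818) = 0.147 × 0.6426 = 0.0945 km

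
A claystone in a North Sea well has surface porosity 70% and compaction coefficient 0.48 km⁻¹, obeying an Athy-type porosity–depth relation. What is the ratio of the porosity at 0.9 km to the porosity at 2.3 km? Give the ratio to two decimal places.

1.96

phi(Z₁)/phi(Z₂) = e^(−c·Z₁)/e^(−c·Z₂) = e^{c(Z₂−Z₁)}
= exp(0.48 × 1.4) = exp(0.672) = 1.9581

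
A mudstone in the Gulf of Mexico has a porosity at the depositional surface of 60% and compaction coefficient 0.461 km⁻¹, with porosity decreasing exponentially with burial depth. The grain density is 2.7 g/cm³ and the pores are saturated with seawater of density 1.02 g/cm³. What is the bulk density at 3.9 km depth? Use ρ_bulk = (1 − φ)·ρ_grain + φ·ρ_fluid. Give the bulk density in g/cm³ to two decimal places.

2.53 g/cm³

Porosity at depth: phi = 0.6·exp(−0.461×3.9) = 0.6×0.1656 = 0.0994
Bulk density: ρ_b = (1−phi)ρ_g + phi·ρ_f = 0.9006×2.7 + 0.0994×1.02
       = 2.432 + 0.101 = 2.533 g/cm³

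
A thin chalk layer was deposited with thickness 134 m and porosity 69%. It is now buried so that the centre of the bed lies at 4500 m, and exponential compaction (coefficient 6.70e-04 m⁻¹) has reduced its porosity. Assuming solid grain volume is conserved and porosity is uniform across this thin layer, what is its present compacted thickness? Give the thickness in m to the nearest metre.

Working in km (1 km = 1000 m; k in km⁻¹ = k in m⁻¹ × 1000):
Porosity at 4.5 km: n = 0.69·exp(−0.67×4.5) = 0.0338
Solid-volume conservation: h(1−n) = h₀(1−n₀) ⇒ h = h₀·(1−n₀)/(1−n)
h = 0.134 × (1 − 0.69)/(1 − 0.0338) = 0.134 × 0.3209 = 0.0430 km

43 m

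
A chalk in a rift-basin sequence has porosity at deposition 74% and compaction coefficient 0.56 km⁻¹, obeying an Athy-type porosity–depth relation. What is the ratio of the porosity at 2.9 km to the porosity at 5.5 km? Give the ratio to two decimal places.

φ(z₁)/φ(z₂) = e^(−c·z₁)/e^(−c·z₂) = e^{c(z₂−z₁)}
= exp(0.56 × 2.6) = exp(1.456) = 4.2888

4.29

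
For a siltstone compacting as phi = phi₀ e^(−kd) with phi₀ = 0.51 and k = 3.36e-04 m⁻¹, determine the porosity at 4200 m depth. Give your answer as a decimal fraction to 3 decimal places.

0.124

Working in km (1 km = 1000 m; k in km⁻¹ = k in m⁻¹ × 1000):
phi = phi₀·exp(−k·d) = 0.51 × exp(−0.336 × 4.2) = 0.51 × exp(−1.411)
  = 0.51 × 0.2439 = 0.1244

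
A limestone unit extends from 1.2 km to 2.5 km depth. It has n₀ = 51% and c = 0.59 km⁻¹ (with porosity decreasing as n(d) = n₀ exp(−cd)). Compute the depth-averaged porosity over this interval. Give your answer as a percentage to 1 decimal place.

⟨n⟩ = (1/(d₂−d₁)) ∫ n₀ e^(−cd) dd = n₀·(e^(−c·d₁) − e^(−c·d₂)) / (c·(d₂−d₁))
e^(−0.59×1.2) = 0.4926; e^(−0.59×2.5) = 0.2288
⟨n⟩ = 0.51 × (0.4926 − 0.2288) / (0.59 × 1.3) = 0.51 × 0.3440 = 0.1754

17.5%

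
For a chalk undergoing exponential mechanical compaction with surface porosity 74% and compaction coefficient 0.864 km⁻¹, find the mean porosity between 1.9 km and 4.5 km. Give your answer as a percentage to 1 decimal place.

5.7%

⟨phi⟩ = (1/(d₂−d₁)) ∫ phi₀ e^(−cd) dd = phi₀·(e^(−c·d₁) − e^(−c·d₂)) / (c·(d₂−d₁))
e^(−0.864×1.9) = 0.1937; e^(−0.864×4.5) = 0.0205
⟨phi⟩ = 0.74 × (0.1937 − 0.0205) / (0.864 × 2.6) = 0.74 × 0.0771 = 0.0570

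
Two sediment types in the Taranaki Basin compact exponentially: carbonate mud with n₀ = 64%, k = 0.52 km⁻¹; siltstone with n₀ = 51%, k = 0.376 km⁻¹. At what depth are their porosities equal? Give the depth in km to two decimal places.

Set n₀ₐ e^(−kₐd) = n₀ᵦ e^(−kᵦd) ⇒ ln(n₀ₐ/n₀ᵦ) = (kₐ − kᵦ)·d
d = ln(0.64/0.51) / (0.52 − 0.376) = 0.2271 / 0.144 = 1.577 km

1.58 km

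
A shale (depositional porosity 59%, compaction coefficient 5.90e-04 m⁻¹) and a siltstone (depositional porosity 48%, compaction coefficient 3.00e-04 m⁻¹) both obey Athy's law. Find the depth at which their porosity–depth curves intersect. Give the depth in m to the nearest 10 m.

710 m

Working in km (1 km = 1000 m; β in km⁻¹ = β in m⁻¹ × 1000):
Set φ₀ₐ e^(−βₐZ) = φ₀ᵦ e^(−βᵦZ) ⇒ ln(φ₀ₐ/φ₀ᵦ) = (βₐ − βᵦ)·Z
Z = ln(0.59/0.48) / (0.59 − 0.3) = 0.2063 / 0.29 = 0.712 km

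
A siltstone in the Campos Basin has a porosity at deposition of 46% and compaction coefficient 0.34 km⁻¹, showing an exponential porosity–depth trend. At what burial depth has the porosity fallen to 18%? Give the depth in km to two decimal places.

Invert Athy's law: d = ln(φ₀/φ) / k
d = ln(0.46/0.18) / 0.34 = ln(2.556) / 0.34 = 0.9383 / 0.34 = 2.760 km

2.76 km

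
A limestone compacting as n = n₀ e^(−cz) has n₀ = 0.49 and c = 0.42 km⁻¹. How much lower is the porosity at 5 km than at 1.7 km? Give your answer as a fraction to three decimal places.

0.180

n(1.7) = 0.49·e^(−0.42×1.7) = 0.2399
n(5) = 0.49·e^(−0.42×5) = 0.0600
Δn = 0.2399 − 0.0600 = 0.1799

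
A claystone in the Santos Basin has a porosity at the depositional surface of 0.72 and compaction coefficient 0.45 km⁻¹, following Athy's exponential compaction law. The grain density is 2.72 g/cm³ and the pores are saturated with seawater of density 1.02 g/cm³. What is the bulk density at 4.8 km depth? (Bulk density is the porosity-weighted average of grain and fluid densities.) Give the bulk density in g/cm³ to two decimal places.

2.58 g/cm³

Porosity at depth: n = 0.72·exp(−0.45×4.8) = 0.72×0.1153 = 0.0830
Bulk density: ρ_b = (1−n)ρ_g + n·ρ_f = 0.9170×2.72 + 0.0830×1.02
       = 2.494 + 0.085 = 2.579 g/cm³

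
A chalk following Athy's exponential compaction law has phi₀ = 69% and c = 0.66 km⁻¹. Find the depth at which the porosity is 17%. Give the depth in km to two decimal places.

Invert Athy's law: d = ln(phi₀/phi) / c
d = ln(0.69/0.17) / 0.66 = ln(4.059) / 0.66 = 1.4009 / 0.66 = 2.123 km

2.12 km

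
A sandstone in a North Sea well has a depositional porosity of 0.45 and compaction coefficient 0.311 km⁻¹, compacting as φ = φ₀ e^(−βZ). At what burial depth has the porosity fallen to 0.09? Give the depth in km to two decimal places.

5.18 km

Invert Athy's law: Z = ln(φ₀/φ) / β
Z = ln(0.45/0.09) / 0.311 = ln(5) / 0.311 = 1.6094 / 0.311 = 5.175 km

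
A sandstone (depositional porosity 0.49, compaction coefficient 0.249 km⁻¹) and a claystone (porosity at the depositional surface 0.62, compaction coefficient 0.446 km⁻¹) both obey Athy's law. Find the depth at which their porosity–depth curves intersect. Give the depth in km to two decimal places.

Set φ₀ₐ e^(−βₐz) = φ₀ᵦ e^(−βᵦz) ⇒ ln(φ₀ₐ/φ₀ᵦ) = (βₐ − βᵦ)·z
z = ln(0.49/0.62) / (0.249 − 0.446) = -0.2353 / -0.197 = 1.194 km

1.19 km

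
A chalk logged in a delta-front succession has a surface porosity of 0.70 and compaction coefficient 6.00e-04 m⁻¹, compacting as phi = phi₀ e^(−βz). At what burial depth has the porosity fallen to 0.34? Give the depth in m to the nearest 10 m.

Working in km (1 km = 1000 m; β in km⁻¹ = β in m⁻¹ × 1000):
Invert Athy's law: z = ln(phi₀/phi) / β
z = ln(0.7/0.34) / 0.6 = ln(2.059) / 0.6 = 0.7221 / 0.6 = 1.204 km

1200 m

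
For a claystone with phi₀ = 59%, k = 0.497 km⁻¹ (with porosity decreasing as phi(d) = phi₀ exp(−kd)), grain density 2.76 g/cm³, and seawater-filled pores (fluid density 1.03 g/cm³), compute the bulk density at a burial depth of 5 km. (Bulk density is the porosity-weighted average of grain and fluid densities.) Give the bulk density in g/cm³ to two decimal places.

Porosity at depth: phi = 0.59·exp(−0.497×5) = 0.59×0.0833 = 0.0492
Bulk density: ρ_b = (1−phi)ρ_g + phi·ρ_f = 0.9508×2.76 + 0.0492×1.03
       = 2.624 + 0.051 = 2.675 g/cm³

2.67 g/cm³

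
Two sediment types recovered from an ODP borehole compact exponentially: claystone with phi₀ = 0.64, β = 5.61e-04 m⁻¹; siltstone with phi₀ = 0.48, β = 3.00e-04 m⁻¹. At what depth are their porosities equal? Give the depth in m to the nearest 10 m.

Working in km (1 km = 1000 m; β in km⁻¹ = β in m⁻¹ × 1000):
Set phi₀ₐ e^(−βₐd) = phi₀ᵦ e^(−βᵦd) ⇒ ln(phi₀ₐ/phi₀ᵦ) = (βₐ − βᵦ)·d
d = ln(0.64/0.48) / (0.561 − 0.3) = 0.2877 / 0.261 = 1.102 km

1100 m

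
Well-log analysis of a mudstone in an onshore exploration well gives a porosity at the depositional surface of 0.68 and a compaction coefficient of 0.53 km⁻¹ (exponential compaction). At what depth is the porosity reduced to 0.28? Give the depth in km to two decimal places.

1.67 km

Invert Athy's law: Z = ln(phi₀/phi) / k
Z = ln(0.68/0.28) / 0.53 = ln(2.429) / 0.53 = 0.8873 / 0.53 = 1.674 km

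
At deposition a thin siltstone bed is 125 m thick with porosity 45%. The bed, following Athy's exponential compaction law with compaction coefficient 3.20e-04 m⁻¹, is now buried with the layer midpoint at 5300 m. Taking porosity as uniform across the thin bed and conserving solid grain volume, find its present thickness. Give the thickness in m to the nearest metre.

Working in km (1 km = 1000 m; c in km⁻¹ = c in m⁻¹ × 1000):
Porosity at 5.3 km: n = 0.45·exp(−0.32×5.3) = 0.0825
Solid-volume conservation: h(1−n) = h₀(1−n₀) ⇒ h = h₀·(1−n₀)/(1−n)
h = 0.125 × (1 − 0.45)/(1 − 0.0825) = 0.125 × 0.5995 = 0.0749 km

75 m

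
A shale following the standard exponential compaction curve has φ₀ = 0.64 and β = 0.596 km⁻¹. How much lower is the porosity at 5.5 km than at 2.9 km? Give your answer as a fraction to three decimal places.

φ(2.9) = 0.64·e^(−0.596×2.9) = 0.1136
φ(5.5) = 0.64·e^(−0.596×5.5) = 0.0241
Δφ = 0.1136 − 0.0241 = 0.0895

0.090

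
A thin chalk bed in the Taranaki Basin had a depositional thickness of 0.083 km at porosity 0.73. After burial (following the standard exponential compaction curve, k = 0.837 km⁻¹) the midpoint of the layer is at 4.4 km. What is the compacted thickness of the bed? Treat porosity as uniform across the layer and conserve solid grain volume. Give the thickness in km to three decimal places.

0.023 km

Porosity at 4.4 km: phi = 0.73·exp(−0.837×4.4) = 0.0184
Solid-volume conservation: h(1−phi) = h₀(1−phi₀) ⇒ h = h₀·(1−phi₀)/(1−phi)
h = 0.083 × (1 − 0.73)/(1 − 0.0184) = 0.083 × 0.2751 = 0.0228 km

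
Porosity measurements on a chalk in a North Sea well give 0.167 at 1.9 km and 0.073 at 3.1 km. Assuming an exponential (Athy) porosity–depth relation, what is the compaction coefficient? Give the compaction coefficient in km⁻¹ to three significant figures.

0.690 km⁻¹

Athy: n(Z) = n₀ e^(−kZ) ⇒ n₁/n₂ = e^{k(Z₂−Z₁)} ⇒ k = ln(n₁/n₂)/(Z₂−Z₁)
k = ln(0.167/0.073) / (3.1 − 1.9) = ln(2.288) / 1.2 = 0.8275 / 1.2 = 0.6896 km⁻¹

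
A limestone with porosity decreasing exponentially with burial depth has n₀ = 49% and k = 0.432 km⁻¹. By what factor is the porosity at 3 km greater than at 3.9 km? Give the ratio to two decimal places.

n(d₁)/n(d₂) = e^(−k·d₁)/e^(−k·d₂) = e^{k(d₂−d₁)}
= exp(0.432 × 0.9) = exp(0.3888) = 1.4752

1.48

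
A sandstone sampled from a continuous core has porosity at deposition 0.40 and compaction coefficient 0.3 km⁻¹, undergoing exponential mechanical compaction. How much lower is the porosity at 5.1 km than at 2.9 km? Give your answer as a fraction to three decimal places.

0.081

φ(2.9) = 0.4·e^(−0.3×2.9) = 0.1676
φ(5.1) = 0.4·e^(−0.3×5.1) = 0.0866
Δφ = 0.1676 − 0.0866 = 0.0810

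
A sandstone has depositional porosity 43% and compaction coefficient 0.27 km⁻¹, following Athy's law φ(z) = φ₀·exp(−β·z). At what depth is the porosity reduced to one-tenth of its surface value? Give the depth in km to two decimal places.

φ/φ₀ = 1/10 ⇒ exp(−β·z) = 1/10 ⇒ z = ln(10) / β
z = 2.3026 / 0.27 = 8.528 km

8.53 km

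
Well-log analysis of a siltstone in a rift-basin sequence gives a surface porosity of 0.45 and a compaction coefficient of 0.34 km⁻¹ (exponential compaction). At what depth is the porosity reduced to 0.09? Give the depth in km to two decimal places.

4.73 km

Invert Athy's law: Z = ln(phi₀/phi) / β
Z = ln(0.45/0.09) / 0.34 = ln(5) / 0.34 = 1.6094 / 0.34 = 4.734 km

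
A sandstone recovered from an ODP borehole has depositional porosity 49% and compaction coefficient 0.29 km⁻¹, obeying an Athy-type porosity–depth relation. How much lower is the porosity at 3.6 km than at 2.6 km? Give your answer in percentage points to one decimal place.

phi(2.6) = 0.49·e^(−0.29×2.6) = 0.2305
phi(3.6) = 0.49·e^(−0.29×3.6) = 0.1725
Δphi = 0.2305 − 0.1725 = 0.0580

5.8 percentage points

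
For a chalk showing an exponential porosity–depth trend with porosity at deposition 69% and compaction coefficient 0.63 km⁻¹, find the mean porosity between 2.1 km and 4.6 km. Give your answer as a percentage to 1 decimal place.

⟨phi⟩ = (1/(z₂−z₁)) ∫ phi₀ e^(−βz) dz = phi₀·(e^(−β·z₁) − e^(−β·z₂)) / (β·(z₂−z₁))
e^(−0.63×2.1) = 0.2663; e^(−0.63×4.6) = 0.0551
⟨phi⟩ = 0.69 × (0.2663 − 0.0551) / (0.63 × 2.5) = 0.69 × 0.1341 = 0.0925

9.3%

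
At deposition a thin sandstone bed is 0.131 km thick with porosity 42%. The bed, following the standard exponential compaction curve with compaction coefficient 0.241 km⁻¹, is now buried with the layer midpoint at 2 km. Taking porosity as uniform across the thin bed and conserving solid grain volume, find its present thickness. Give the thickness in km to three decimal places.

Porosity at 2 km: n = 0.42·exp(−0.241×2) = 0.2594
Solid-volume conservation: h(1−n) = h₀(1−n₀) ⇒ h = h₀·(1−n₀)/(1−n)
h = 0.131 × (1 − 0.42)/(1 − 0.2594) = 0.131 × 0.7831 = 0.1026 km

0.103 km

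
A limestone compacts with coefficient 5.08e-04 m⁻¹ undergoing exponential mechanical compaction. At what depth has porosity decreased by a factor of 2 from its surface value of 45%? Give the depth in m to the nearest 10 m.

1360 m

Working in km (1 km = 1000 m; β in km⁻¹ = β in m⁻¹ × 1000):
φ/φ₀ = 1/2 ⇒ exp(−β·z) = 1/2 ⇒ z = ln(2) / β
z = 0.6931 / 0.508 = 1.364 km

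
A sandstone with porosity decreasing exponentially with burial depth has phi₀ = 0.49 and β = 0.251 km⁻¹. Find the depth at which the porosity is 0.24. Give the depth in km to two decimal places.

2.84 km

Invert Athy's law: z = ln(phi₀/phi) / β
z = ln(0.49/0.24) / 0.251 = ln(2.042) / 0.251 = 0.7138 / 0.251 = 2.844 km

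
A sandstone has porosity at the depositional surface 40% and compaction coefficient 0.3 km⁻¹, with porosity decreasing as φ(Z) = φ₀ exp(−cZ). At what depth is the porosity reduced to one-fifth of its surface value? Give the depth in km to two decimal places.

5.36 km

φ/φ₀ = 1/5 ⇒ exp(−c·Z) = 1/5 ⇒ Z = ln(5) / c
Z = 1.6094 / 0.3 = 5.365 km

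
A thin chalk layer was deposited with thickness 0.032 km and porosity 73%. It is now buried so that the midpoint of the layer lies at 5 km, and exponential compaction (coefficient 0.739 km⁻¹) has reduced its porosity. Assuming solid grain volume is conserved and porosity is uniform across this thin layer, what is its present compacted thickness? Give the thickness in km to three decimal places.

Porosity at 5 km: φ = 0.73·exp(−0.739×5) = 0.0181
Solid-volume conservation: h(1−φ) = h₀(1−φ₀) ⇒ h = h₀·(1−φ₀)/(1−φ)
h = 0.032 × (1 − 0.73)/(1 − 0.0181) = 0.032 × 0.2750 = 0.0088 km

0.009 km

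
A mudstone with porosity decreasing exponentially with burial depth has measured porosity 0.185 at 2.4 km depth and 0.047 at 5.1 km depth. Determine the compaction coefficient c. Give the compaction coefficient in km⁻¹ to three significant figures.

0.507 km⁻¹

Athy: phi(Z) = phi₀ e^(−cZ) ⇒ phi₁/phi₂ = e^{c(Z₂−Z₁)} ⇒ c = ln(phi₁/phi₂)/(Z₂−Z₁)
c = ln(0.185/0.047) / (5.1 − 2.4) = ln(3.936) / 2.7 = 1.3702 / 2.7 = 0.5075 km⁻¹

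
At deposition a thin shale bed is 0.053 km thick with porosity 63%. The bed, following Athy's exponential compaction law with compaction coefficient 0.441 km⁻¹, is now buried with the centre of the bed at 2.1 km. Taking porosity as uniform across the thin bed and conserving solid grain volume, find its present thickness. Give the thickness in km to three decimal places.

0.026 km

Porosity at 2.1 km: φ = 0.63·exp(−0.441×2.1) = 0.2495
Solid-volume conservation: h(1−φ) = h₀(1−φ₀) ⇒ h = h₀·(1−φ₀)/(1−φ)
h = 0.053 × (1 − 0.63)/(1 − 0.2495) = 0.053 × 0.4930 = 0.0261 km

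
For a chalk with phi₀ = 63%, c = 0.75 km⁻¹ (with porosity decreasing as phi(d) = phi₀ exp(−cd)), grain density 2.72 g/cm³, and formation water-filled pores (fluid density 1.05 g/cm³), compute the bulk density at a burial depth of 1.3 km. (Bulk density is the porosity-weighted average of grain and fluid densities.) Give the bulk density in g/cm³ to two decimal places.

2.32 g/cm³

Porosity at depth: phi = 0.63·exp(−0.75×1.3) = 0.63×0.3772 = 0.2376
Bulk density: ρ_b = (1−phi)ρ_g + phi·ρ_f = 0.7624×2.72 + 0.2376×1.05
       = 2.074 + 0.250 = 2.323 g/cm³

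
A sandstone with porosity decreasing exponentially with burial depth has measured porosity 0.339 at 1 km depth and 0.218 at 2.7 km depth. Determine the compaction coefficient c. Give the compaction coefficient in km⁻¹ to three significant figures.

0.260 km⁻¹

Athy: n(Z) = n₀ e^(−cZ) ⇒ n₁/n₂ = e^{c(Z₂−Z₁)} ⇒ c = ln(n₁/n₂)/(Z₂−Z₁)
c = ln(0.339/0.218) / (2.7 − 1) = ln(1.555) / 1.7 = 0.4415 / 1.7 = 0.2597 km⁻¹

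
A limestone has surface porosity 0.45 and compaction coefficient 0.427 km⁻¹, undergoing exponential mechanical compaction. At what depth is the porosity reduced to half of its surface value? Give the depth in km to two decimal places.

1.62 km

n/n₀ = 1/2 ⇒ exp(−c·Z) = 1/2 ⇒ Z = ln(2) / c
Z = 0.6931 / 0.427 = 1.623 km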